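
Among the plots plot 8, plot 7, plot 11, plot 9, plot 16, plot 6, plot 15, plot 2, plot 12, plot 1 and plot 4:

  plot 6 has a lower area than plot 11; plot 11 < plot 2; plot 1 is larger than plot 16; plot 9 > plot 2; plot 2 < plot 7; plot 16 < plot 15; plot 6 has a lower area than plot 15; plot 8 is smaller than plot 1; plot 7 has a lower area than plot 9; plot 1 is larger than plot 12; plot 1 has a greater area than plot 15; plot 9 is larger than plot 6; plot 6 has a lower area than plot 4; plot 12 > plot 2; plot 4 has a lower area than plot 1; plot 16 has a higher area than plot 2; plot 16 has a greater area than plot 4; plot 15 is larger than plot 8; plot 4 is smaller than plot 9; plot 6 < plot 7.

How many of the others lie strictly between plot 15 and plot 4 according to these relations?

The relations place plot 4 below plot 15. An element lies strictly between them when it is forced above plot 4 and also forced below plot 15.
Above plot 4: {plot 16, plot 9, plot 1}. Below plot 15: {plot 8, plot 6, plot 11, plot 2, plot 16}.
Intersection: {plot 16} — 1.

1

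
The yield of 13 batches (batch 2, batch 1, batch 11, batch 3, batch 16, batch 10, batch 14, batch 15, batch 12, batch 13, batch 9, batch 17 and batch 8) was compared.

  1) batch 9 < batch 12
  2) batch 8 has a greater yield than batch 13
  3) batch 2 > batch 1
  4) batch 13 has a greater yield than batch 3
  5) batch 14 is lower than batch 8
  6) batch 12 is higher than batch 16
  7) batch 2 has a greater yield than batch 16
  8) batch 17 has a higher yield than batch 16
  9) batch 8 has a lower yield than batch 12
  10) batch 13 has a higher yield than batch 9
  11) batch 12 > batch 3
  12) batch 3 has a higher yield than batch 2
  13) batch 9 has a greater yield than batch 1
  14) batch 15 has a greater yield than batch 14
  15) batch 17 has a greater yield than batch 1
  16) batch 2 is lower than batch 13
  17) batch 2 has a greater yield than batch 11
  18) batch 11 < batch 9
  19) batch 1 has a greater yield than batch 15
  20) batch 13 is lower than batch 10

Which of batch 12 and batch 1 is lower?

The relevant relations are batch 1 < batch 2; batch 2 < batch 3; batch 3 < batch 13; batch 13 < batch 8; batch 8 < batch 12.
Chaining these gives batch 1 < batch 2 < batch 3 < batch 13 < batch 8 < batch 12.
So batch 1 < batch 12; batch 1 is the lower of the two.

batch 1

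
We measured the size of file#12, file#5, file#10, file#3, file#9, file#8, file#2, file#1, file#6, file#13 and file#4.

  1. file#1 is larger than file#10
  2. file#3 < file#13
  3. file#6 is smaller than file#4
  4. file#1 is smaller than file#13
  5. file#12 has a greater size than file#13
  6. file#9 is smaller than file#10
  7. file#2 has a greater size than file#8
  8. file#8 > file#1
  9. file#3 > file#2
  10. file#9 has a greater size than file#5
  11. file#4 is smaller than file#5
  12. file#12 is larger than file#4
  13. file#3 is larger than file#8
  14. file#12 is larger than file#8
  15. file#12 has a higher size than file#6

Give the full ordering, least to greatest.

file#6 < file#4 < file#5 < file#9 < file#10 < file#1 < file#8 < file#2 < file#3 < file#13 < file#12

Nothing is placed below file#6, so it is least; from there file#6 < file#4; file#4 < file#5; file#5 < file#9; file#9 < file#10; file#10 < file#1; file#1 < file#8; file#8 < file#2; file#2 < file#3; file#3 < file#13; file#13 < file#12, each given directly.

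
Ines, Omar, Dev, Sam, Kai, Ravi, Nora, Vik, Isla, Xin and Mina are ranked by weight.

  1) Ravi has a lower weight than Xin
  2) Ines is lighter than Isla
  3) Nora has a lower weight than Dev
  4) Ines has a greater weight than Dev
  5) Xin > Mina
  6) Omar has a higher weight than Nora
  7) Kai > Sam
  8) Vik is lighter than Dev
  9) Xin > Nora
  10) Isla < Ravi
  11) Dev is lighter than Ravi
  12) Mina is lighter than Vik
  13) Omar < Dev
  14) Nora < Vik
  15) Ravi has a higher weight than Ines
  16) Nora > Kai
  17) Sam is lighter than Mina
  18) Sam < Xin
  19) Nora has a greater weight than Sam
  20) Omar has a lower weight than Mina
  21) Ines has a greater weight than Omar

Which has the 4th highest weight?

The consecutive relations fix a unique order: Sam < Kai < Nora < Omar < Mina < Vik < Dev < Ines < Isla < Ravi < Xin.
Counting 4 from the largest end gives Ines.

Ines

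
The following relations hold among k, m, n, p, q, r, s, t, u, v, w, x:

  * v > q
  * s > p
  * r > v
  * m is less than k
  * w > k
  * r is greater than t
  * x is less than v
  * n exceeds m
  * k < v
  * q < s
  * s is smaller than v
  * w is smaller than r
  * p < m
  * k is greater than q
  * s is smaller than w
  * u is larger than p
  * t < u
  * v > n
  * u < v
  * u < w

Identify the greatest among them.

Chaining downward from r: directly below it, t, v, w; then q, k, n, x, u, s; then p, m.
That covers every other element, and nothing is given above r, so r is the greatest.

r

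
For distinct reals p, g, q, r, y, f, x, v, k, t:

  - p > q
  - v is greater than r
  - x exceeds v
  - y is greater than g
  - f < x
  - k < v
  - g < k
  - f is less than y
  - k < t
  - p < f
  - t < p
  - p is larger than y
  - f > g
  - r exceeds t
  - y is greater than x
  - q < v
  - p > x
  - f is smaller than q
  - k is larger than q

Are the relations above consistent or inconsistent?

Chaining the given relations yields f < q < k < t < r < v < x < y < p, so f < p. But one relation states p < f. These cannot both hold.

inconsistent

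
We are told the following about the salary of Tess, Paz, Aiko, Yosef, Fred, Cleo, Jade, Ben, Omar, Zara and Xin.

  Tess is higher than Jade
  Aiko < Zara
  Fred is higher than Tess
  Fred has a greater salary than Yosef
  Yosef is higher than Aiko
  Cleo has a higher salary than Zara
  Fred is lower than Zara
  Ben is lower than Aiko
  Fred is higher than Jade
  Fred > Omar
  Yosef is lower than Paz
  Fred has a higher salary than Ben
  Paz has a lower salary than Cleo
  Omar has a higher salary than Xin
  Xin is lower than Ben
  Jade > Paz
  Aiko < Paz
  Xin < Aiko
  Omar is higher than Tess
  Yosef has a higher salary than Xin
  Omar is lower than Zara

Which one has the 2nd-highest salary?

Zara

The consecutive relations fix a unique order: Xin < Ben < Aiko < Yosef < Paz < Jade < Tess < Omar < Fred < Zara < Cleo.
The 2nd largest is Zara.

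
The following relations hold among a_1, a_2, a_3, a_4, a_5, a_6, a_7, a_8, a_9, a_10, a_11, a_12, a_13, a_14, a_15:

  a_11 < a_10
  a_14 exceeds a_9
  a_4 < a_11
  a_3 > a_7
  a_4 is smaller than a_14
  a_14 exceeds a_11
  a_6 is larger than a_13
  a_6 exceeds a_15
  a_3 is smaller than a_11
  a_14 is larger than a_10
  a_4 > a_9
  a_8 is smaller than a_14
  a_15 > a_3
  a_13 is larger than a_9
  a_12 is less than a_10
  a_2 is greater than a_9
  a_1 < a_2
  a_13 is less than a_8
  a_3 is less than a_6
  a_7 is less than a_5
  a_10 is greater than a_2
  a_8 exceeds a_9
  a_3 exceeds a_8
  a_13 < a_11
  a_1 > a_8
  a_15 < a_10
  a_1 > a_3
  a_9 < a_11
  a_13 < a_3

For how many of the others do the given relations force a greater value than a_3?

7

Directly above a_3: a_15, a_1, a_11, a_6.
One step further: a_2, a_10, a_14 (7 so far).
No other element is forced above a_3 by the given relations, so the count is 7.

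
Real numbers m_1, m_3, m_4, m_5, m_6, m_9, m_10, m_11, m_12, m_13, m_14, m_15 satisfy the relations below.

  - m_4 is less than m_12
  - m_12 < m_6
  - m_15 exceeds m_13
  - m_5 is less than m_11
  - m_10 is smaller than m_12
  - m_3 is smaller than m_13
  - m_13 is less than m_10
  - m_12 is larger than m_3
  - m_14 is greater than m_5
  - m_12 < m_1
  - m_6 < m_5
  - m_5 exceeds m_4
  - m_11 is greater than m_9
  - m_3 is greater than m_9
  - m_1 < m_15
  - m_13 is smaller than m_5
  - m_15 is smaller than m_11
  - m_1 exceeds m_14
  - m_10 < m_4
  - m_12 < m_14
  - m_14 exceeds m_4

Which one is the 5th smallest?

Piecing the relations together gives one ordering: m_9 < m_3 < m_13 < m_10 < m_4 < m_12 < m_6 < m_5 < m_14 < m_1 < m_15 < m_11.
Counting 5 from the smallest end gives m_4.

m_4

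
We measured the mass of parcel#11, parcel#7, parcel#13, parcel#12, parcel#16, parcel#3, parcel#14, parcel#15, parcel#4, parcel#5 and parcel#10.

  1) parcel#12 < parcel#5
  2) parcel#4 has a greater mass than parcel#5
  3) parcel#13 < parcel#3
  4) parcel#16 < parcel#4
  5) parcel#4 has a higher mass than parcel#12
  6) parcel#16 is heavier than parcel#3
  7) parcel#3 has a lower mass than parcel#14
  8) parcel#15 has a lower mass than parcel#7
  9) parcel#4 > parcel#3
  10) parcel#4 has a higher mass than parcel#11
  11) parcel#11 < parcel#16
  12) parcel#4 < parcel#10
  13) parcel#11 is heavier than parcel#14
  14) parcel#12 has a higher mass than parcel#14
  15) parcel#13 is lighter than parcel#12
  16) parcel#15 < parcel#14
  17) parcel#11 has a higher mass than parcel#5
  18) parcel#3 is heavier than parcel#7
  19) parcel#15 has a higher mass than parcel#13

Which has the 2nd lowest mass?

The consecutive relations fix a unique order: parcel#13 < parcel#15 < parcel#7 < parcel#3 < parcel#14 < parcel#12 < parcel#5 < parcel#11 < parcel#16 < parcel#4 < parcel#10.
Counting 2 from the smallest end gives parcel#15.

parcel#15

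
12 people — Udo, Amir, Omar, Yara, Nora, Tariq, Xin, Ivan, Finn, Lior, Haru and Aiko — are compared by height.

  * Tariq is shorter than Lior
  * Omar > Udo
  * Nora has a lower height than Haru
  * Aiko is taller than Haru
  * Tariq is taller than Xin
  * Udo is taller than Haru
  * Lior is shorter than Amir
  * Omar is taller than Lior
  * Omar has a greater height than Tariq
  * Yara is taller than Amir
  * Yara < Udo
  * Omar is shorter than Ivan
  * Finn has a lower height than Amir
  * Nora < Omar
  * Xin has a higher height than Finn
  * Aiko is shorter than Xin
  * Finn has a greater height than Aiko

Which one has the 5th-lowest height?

Xin

The consecutive relations fix a unique order: Nora < Haru < Aiko < Finn < Xin < Tariq < Lior < Amir < Yara < Udo < Omar < Ivan.
Counting 5 from the smallest end gives Xin.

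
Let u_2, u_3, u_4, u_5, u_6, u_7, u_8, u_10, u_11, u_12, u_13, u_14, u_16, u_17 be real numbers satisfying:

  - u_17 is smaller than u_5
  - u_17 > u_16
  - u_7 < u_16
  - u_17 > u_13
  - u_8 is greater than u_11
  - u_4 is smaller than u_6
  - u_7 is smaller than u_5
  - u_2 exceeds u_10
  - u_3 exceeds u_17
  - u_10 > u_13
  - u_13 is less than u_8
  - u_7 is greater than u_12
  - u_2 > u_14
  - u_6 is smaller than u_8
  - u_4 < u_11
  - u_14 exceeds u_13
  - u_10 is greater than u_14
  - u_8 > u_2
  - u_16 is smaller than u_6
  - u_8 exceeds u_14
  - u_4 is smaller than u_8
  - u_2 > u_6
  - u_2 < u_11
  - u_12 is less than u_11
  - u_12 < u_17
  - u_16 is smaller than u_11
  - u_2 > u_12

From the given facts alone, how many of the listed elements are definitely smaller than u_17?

The elements the relations force below u_17 are u_12, u_7, u_13, u_16 — no chain reaches any other.
That is 4.

4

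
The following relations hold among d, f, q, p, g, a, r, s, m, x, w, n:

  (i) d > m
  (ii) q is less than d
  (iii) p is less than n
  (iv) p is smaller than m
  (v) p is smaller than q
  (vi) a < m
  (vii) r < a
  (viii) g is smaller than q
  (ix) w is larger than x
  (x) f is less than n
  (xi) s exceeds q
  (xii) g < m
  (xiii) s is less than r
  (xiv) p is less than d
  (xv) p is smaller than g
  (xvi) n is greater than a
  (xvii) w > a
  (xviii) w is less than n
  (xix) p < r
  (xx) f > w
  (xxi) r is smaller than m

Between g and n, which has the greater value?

n

Chaining the given relations: g < q < s < r < a < w < f < n.
So g < n; n is the larger of the two.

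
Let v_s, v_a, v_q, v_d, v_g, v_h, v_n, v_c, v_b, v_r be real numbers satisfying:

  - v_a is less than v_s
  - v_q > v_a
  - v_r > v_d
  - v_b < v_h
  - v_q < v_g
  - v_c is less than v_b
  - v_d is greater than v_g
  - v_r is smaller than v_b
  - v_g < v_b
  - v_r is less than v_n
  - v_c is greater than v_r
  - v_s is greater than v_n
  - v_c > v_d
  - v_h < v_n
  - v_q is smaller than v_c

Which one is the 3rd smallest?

v_g

The consecutive relations fix a unique order: v_a < v_q < v_g < v_d < v_r < v_c < v_b < v_h < v_n < v_s.
Counting 3 from the smallest end gives v_g.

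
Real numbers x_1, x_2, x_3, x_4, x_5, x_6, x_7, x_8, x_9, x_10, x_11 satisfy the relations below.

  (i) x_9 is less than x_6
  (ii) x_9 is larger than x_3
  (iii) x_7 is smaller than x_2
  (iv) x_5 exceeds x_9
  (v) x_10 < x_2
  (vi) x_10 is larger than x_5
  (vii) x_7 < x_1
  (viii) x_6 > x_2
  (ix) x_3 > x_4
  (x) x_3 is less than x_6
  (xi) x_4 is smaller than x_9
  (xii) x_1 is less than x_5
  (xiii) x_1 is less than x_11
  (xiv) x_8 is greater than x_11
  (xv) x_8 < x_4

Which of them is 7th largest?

x_4

Piecing the relations together gives one ordering: x_7 < x_1 < x_11 < x_8 < x_4 < x_3 < x_9 < x_5 < x_10 < x_2 < x_6.
Counting 7 from the largest end gives x_4.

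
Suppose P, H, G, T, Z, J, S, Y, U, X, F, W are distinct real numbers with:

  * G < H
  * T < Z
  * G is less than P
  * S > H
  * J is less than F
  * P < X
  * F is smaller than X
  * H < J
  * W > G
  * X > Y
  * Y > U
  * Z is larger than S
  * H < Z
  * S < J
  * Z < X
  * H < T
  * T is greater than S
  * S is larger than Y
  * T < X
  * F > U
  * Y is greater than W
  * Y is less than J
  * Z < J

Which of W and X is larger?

Link the given pairs in sequence: W < Y; Y < S; S < Z; Z < J; J < F; F < X.
Together: W < Y < S < Z < J < F < X.
So W < X; X is the larger of the two.

X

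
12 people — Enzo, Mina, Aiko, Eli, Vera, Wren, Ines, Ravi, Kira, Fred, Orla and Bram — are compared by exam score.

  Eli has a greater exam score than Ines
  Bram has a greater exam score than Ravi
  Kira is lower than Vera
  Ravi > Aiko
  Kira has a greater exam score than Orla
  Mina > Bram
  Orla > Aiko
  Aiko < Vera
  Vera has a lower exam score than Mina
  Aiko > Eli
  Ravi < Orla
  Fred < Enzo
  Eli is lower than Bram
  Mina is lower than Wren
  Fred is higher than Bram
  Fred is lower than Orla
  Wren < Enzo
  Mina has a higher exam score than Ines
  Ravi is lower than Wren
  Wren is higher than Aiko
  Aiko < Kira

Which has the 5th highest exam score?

Piecing the relations together gives one ordering: Ines < Eli < Aiko < Ravi < Bram < Fred < Orla < Kira < Vera < Mina < Wren < Enzo.
Counting 5 from the largest end gives Kira.

Kira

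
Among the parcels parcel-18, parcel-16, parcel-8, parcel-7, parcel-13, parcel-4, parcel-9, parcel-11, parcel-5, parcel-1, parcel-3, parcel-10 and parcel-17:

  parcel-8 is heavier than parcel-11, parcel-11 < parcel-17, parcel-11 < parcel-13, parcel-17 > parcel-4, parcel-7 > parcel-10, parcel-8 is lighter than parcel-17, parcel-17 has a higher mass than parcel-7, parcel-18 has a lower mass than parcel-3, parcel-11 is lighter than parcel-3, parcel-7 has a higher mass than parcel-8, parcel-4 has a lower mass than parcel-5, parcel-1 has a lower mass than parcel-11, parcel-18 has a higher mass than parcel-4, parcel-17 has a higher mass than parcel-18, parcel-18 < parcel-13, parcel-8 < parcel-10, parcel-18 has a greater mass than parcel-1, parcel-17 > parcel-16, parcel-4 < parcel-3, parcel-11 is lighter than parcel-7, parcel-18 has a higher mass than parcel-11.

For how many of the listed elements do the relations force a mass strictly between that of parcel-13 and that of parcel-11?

The relations place parcel-11 below parcel-13. An element lies strictly between them when it is forced above parcel-11 and also forced below parcel-13.
Above parcel-11: {parcel-8, parcel-10, parcel-7, parcel-18, parcel-3, parcel-17}. Below parcel-13: {parcel-1, parcel-4, parcel-18}.
Intersection: {parcel-18} — 1.

1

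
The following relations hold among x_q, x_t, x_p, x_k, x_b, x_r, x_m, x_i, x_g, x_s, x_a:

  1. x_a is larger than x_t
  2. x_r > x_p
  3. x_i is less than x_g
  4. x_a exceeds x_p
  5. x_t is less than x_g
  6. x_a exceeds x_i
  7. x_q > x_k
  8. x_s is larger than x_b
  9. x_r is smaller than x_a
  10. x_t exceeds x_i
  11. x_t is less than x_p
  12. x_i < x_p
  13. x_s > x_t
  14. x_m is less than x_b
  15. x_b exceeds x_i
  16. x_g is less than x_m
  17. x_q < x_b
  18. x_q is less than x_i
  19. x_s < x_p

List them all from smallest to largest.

The consecutive links are each given: x_k < x_q; x_q < x_i; x_i < x_t; x_t < x_g; x_g < x_m; x_m < x_b; x_b < x_s; x_s < x_p; x_p < x_r; x_r < x_a.

x_k < x_q < x_i < x_t < x_g < x_m < x_b < x_s < x_p < x_r < x_a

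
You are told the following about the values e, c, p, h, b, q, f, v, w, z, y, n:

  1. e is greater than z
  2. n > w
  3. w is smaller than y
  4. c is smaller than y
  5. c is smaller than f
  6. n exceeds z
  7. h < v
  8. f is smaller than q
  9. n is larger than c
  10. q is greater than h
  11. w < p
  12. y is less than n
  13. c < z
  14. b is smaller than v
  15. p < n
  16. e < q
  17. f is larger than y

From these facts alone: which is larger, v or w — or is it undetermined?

Following every chain through w: above w we get p, y, n, f, q.
v is not reached, and no chain runs the other way from v to w.
So the given relations leave the order of w and v undetermined.

undetermined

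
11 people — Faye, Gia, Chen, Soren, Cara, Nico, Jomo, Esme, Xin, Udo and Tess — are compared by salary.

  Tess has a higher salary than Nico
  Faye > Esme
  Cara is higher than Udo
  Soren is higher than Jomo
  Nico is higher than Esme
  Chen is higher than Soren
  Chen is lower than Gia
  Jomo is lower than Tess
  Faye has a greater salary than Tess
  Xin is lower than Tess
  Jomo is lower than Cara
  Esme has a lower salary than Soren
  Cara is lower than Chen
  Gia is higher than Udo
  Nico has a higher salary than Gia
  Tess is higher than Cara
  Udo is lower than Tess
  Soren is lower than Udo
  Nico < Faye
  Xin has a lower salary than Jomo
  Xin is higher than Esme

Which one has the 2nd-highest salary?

Piecing the relations together gives one ordering: Esme < Xin < Jomo < Soren < Udo < Cara < Chen < Gia < Nico < Tess < Faye.
The 2nd largest is Tess.

Tess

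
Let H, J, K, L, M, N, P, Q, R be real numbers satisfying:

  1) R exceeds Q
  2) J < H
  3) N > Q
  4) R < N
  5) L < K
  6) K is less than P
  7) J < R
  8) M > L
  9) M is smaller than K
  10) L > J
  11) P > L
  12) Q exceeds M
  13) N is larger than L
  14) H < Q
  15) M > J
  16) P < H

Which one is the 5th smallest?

P

Chaining the given pairs: J < L < M < K < P < H < Q < R < N.
The 5th smallest is P.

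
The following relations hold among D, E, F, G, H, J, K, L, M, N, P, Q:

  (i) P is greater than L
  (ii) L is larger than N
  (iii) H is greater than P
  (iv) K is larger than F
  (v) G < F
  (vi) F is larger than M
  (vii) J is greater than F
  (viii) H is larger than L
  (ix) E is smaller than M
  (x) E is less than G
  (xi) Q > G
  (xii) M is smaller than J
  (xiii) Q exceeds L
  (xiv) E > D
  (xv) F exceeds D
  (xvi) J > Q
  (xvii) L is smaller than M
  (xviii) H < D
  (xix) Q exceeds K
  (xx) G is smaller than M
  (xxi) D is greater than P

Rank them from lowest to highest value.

N < L < P < H < D < E < G < M < F < K < Q < J

Each adjacent pair is fixed by a given relation: N < L; L < P; P < H; H < D; D < E; E < G; G < M; M < F; F < K; K < Q; Q < J. Chaining them end to end gives the full order.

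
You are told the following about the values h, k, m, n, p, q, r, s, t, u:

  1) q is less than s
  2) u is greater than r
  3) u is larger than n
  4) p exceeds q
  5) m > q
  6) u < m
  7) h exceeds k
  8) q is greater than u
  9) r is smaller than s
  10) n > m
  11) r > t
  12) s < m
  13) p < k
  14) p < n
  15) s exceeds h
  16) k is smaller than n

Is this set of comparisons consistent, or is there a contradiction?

Chaining the given relations yields u < q < p < k < h < s < m < n, so u < n. But one relation states n < u. These cannot both hold.

inconsistent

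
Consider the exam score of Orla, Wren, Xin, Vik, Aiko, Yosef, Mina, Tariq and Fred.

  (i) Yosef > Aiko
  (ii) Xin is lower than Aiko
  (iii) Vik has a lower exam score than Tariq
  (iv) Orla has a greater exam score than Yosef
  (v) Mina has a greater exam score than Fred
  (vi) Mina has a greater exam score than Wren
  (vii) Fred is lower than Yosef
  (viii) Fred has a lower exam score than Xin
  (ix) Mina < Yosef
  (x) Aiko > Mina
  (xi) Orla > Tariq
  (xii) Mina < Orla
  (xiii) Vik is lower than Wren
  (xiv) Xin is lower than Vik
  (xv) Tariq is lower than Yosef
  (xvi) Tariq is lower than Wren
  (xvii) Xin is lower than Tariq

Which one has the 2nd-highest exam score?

Piecing the relations together gives one ordering: Fred < Xin < Vik < Tariq < Wren < Mina < Aiko < Yosef < Orla.
The 2nd largest is Yosef.

Yosef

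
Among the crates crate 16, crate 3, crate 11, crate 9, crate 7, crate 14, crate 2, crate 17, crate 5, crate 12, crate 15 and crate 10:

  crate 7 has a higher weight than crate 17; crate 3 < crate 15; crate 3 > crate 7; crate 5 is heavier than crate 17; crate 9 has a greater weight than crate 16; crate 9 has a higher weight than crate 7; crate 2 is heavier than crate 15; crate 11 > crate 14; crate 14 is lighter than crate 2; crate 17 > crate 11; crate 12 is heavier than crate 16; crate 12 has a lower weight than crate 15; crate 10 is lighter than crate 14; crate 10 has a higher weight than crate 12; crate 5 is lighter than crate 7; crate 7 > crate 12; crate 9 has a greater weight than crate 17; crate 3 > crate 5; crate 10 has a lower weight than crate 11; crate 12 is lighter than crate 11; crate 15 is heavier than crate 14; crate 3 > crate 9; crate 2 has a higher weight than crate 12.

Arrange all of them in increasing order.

crate 16 < crate 12 < crate 10 < crate 14 < crate 11 < crate 17 < crate 5 < crate 7 < crate 9 < crate 3 < crate 15 < crate 2

Each adjacent pair is fixed by a given relation: crate 16 < crate 12; crate 12 < crate 10; crate 10 < crate 14; crate 14 < crate 11; crate 11 < crate 17; crate 17 < crate 5; crate 5 < crate 7; crate 7 < crate 9; crate 9 < crate 3; crate 3 < crate 15; crate 15 < crate 2. Chaining them end to end gives the full order.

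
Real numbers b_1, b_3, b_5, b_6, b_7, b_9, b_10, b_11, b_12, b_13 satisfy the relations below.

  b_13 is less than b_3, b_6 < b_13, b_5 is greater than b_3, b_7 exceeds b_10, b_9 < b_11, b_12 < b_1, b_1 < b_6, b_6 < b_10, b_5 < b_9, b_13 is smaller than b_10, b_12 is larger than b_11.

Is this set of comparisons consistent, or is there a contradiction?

inconsistent

Chaining the given relations yields b_13 < b_3 < b_5 < b_9 < b_11 < b_12 < b_1 < b_6, so b_13 < b_6. But one relation states b_6 < b_13. These cannot both hold.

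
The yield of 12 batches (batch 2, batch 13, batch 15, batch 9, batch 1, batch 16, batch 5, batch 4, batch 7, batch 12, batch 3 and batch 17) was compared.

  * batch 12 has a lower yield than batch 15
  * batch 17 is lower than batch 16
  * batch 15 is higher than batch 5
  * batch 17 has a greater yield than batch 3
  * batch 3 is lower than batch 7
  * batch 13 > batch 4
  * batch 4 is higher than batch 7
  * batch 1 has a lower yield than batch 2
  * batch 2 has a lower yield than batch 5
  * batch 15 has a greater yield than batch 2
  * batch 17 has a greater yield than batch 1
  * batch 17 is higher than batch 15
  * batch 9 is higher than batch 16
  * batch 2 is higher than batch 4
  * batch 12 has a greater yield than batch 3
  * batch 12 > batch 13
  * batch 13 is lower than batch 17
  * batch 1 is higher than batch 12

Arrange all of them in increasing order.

Nothing is placed below batch 3, so it is least; from there batch 3 < batch 7; batch 7 < batch 4; batch 4 < batch 13; batch 13 < batch 12; batch 12 < batch 1; batch 1 < batch 2; batch 2 < batch 5; batch 5 < batch 15; batch 15 < batch 17; batch 17 < batch 16; batch 16 < batch 9, each given directly.

batch 3 < batch 7 < batch 4 < batch 13 < batch 12 < batch 1 < batch 2 < batch 5 < batch 15 < batch 17 < batch 16 < batch 9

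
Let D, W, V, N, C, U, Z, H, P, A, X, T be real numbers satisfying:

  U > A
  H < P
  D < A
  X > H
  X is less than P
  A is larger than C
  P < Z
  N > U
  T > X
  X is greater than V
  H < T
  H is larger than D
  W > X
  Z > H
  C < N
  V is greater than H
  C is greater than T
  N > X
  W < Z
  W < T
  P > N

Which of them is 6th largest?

C

Chaining the given pairs: D < H < V < X < W < T < C < A < U < N < P < Z.
Counting 6 from the largest end gives C.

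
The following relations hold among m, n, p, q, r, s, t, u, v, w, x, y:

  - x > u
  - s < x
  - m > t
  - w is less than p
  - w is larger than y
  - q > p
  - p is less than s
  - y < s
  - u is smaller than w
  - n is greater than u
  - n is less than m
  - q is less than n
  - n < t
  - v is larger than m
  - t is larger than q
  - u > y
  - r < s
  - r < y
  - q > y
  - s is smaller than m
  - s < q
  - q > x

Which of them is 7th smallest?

x

Piecing the relations together gives one ordering: r < y < u < w < p < s < x < q < n < t < m < v.
Counting 7 from the smallest end gives x.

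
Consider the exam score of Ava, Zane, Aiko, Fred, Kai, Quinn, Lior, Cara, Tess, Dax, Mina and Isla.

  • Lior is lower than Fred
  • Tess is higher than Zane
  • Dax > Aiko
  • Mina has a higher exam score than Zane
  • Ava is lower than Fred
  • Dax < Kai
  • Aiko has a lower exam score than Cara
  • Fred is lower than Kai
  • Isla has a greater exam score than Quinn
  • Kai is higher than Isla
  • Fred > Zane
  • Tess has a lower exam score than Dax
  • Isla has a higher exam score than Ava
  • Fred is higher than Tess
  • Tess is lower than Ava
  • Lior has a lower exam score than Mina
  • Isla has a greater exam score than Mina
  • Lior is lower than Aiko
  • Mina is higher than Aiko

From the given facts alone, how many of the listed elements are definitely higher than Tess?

5

From Tess the given relations immediately reach Dax, Ava, Fred.
From those, Isla, Kai — 5 in total.
No other element is forced above Tess by the given relations, so the count is 5.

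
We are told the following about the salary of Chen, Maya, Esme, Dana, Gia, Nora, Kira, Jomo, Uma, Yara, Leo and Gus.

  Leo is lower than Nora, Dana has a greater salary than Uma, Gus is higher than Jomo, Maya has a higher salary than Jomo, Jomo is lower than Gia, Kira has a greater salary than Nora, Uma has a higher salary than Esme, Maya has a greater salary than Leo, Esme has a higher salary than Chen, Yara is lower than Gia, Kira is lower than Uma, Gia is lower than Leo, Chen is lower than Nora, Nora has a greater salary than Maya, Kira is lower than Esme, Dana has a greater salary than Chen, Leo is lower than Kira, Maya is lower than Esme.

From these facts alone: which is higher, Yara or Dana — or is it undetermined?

Dana

Yara < Gia and Gia < Leo give Yara < Leo.
With Leo < Maya: Yara < Gia < Leo < Maya.
Then Maya < Nora extends the chain to Nora.
Then Nora < Kira extends the chain to Kira.
Then Kira < Esme extends the chain to Esme.
With Esme < Uma: Yara < Gia < Leo < Maya < Nora < Kira < Esme < Uma.
Then Uma < Dana extends the chain to Dana.
So Dana is higher.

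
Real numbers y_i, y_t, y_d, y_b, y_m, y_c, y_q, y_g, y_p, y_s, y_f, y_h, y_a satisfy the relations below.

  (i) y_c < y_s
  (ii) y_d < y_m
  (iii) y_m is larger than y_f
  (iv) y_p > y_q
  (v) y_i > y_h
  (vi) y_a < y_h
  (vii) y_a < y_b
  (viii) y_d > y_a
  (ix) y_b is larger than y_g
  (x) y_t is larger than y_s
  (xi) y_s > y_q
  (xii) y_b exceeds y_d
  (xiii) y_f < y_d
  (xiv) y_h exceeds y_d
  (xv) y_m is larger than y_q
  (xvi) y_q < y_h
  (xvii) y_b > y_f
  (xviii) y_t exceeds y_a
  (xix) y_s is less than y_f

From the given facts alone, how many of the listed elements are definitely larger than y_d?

From y_d the given relations immediately reach y_h, y_b, y_m.
From those, y_i — 4 in total.
No other element is forced above y_d by the given relations, so the count is 4.

4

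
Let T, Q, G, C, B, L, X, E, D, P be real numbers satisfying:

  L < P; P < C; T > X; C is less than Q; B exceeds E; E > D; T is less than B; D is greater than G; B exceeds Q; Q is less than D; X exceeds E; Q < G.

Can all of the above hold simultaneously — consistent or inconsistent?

consistent

Every relation is compatible with L < P < C < Q < G < D < E < X < T < B; the set is consistent.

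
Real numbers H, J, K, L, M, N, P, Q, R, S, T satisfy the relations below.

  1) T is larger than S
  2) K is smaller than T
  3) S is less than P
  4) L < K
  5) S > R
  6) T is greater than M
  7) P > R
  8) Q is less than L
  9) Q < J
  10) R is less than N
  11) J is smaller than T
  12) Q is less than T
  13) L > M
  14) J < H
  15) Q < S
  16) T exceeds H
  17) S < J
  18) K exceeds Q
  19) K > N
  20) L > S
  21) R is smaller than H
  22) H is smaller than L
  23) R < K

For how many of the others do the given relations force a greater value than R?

8

Directly above R: S, N, P, H, K.
One step further: J, L, T (8 so far).
No other element is forced above R by the given relations, so the count is 8.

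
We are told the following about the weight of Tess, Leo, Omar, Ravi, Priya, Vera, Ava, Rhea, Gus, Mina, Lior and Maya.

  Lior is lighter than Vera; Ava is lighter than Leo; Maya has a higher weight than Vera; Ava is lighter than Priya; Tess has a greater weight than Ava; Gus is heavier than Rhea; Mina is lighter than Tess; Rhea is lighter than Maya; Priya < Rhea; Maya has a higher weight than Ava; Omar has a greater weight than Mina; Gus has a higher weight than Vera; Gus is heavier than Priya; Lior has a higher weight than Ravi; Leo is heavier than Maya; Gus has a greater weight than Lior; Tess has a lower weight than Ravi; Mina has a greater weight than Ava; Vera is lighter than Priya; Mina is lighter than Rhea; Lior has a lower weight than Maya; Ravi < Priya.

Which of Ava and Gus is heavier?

Gus

Ava < Mina and Mina < Tess give Ava < Tess.
With Tess < Ravi: Ava < Mina < Tess < Ravi.
With Ravi < Lior: Ava < Mina < Tess < Ravi < Lior.
With Lior < Vera: Ava < Mina < Tess < Ravi < Lior < Vera.
Then Vera < Priya extends the chain to Priya.
With Priya < Rhea: Ava < Mina < Tess < Ravi < Lior < Vera < Priya < Rhea.
Then Rhea < Gus extends the chain to Gus.
So Ava < Gus; Gus is the heavier of the two.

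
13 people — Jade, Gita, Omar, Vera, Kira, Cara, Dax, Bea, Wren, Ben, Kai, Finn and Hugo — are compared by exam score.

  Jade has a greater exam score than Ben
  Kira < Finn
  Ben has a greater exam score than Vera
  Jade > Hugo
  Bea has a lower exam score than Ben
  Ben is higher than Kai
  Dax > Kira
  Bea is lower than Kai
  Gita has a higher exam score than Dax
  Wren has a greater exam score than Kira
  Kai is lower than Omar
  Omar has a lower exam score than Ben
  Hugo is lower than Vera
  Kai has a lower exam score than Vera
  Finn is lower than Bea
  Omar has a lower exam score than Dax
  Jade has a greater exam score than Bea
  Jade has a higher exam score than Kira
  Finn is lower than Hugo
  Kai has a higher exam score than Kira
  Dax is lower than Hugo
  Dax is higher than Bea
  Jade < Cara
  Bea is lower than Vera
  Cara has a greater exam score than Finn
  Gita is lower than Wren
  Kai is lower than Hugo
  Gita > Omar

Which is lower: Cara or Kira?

Chaining the given relations: Kira < Finn < Bea < Kai < Omar < Dax < Hugo < Vera < Ben < Jade < Cara.
So Kira < Cara; Kira is the lower of the two.

Kira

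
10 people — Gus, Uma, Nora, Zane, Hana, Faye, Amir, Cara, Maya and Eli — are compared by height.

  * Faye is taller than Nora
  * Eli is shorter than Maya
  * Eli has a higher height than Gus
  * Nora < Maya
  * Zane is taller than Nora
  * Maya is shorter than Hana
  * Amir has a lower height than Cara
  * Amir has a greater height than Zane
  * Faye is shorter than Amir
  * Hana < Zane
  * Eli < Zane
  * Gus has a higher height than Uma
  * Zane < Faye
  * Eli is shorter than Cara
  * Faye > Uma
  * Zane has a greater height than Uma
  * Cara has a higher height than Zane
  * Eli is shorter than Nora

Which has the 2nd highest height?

Chaining the given pairs: Uma < Gus < Eli < Nora < Maya < Hana < Zane < Faye < Amir < Cara.
Counting 2 from the largest end gives Amir.

Amir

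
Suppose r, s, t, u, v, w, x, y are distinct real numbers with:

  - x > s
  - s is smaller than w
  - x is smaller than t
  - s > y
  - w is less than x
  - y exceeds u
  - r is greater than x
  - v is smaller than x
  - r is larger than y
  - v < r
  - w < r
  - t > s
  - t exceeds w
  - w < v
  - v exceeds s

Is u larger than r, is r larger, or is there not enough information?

u < y < s < w < v < x < r, by transitivity through y, s, w, v, x.
So r is larger.

r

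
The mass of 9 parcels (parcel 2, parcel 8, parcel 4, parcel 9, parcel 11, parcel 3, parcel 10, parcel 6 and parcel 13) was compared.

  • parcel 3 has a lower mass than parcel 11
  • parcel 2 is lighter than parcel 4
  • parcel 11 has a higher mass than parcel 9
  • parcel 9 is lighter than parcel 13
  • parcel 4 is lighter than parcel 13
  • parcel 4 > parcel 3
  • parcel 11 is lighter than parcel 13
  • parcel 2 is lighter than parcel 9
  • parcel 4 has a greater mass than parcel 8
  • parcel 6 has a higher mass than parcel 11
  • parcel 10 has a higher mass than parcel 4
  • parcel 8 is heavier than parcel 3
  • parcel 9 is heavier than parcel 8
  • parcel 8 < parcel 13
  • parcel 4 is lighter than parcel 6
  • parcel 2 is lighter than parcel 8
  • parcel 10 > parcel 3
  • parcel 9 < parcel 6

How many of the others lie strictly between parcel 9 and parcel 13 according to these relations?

Chaining upward from parcel 9 reaches: parcel 11, parcel 6.
Chaining downward from parcel 13 reaches: parcel 2, parcel 3, parcel 8, parcel 11, parcel 4.
Strictly between parcel 9 and parcel 13 are those in both lists: parcel 11 — 1 element.

1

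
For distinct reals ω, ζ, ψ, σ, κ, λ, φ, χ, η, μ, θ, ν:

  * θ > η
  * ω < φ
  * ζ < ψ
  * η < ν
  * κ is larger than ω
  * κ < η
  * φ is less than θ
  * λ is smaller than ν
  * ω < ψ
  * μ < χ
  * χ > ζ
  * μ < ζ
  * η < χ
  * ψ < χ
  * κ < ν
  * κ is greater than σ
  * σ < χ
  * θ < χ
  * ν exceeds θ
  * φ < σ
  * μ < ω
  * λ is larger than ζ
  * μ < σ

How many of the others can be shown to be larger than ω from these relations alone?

From ω the given relations immediately reach φ, κ, ψ.
From those, σ, η, θ, χ, ν — 8 in total.
No other element is forced above ω by the given relations, so the count is 8.

8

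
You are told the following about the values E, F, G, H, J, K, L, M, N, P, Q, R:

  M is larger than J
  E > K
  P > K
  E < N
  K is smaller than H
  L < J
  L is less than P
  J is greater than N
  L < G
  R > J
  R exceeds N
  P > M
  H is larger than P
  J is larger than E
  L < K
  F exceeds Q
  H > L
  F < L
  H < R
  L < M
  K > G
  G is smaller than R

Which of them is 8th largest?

Piecing the relations together gives one ordering: Q < F < L < G < K < E < N < J < M < P < H < R.
The 8th largest is K.

K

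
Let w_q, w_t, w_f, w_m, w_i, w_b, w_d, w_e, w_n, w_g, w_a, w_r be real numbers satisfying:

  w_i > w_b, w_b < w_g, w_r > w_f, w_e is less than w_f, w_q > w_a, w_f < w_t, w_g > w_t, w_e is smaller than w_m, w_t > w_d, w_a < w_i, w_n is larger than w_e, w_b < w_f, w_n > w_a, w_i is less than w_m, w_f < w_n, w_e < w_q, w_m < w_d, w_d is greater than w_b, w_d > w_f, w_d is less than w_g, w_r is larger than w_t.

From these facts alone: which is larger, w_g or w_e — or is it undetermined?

w_g

Following the relations from w_e: w_e < w_f < w_d < w_t < w_g.
So w_g is larger.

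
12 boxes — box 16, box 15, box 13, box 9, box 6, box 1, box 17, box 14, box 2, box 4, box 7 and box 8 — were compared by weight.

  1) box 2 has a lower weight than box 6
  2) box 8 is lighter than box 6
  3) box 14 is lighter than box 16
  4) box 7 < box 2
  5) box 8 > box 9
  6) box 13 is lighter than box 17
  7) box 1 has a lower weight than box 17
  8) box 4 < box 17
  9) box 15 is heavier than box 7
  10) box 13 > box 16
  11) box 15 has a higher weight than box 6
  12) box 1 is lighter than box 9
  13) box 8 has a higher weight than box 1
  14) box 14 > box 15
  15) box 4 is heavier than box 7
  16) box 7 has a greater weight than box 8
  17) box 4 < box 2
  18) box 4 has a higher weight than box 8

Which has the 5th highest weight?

The consecutive relations fix a unique order: box 1 < box 9 < box 8 < box 7 < box 4 < box 2 < box 6 < box 15 < box 14 < box 16 < box 13 < box 17.
The 5th largest is box 15.

box 15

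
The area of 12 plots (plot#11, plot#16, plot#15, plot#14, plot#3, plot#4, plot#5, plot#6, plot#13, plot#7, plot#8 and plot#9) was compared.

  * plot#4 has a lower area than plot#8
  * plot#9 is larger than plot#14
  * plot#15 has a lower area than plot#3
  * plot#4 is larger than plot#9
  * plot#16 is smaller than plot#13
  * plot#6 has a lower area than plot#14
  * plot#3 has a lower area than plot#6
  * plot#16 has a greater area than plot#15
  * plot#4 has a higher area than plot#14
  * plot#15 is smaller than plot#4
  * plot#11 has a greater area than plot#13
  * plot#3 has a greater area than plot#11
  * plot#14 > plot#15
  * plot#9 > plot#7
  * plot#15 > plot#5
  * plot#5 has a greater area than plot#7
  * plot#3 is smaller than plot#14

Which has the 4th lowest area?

The consecutive relations fix a unique order: plot#7 < plot#5 < plot#15 < plot#16 < plot#13 < plot#11 < plot#3 < plot#6 < plot#14 < plot#9 < plot#4 < plot#8.
Counting 4 from the smallest end gives plot#16.

plot#16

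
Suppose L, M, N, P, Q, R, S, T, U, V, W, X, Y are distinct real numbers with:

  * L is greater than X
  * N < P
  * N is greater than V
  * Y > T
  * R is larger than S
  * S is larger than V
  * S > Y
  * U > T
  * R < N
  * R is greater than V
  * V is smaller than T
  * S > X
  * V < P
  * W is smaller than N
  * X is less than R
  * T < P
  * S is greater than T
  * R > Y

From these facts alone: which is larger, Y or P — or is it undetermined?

P

Link the given pairs in sequence: Y < S; S < R; R < N; N < P.
Together: Y < S < R < N < P.
So P is larger.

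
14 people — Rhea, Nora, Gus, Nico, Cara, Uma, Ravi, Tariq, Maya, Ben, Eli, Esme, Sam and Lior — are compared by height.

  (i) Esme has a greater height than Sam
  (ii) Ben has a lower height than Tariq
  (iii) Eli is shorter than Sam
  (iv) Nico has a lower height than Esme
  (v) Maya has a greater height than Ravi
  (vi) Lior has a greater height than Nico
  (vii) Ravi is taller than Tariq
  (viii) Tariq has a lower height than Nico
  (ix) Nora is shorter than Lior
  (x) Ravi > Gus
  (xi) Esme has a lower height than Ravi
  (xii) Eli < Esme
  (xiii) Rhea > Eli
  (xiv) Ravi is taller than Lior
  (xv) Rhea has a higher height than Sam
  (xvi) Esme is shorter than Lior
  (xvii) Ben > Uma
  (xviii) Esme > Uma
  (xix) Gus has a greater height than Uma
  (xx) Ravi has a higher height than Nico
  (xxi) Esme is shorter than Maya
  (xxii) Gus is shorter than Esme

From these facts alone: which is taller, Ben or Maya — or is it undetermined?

Ben < Tariq and Tariq < Nico give Ben < Nico.
Then Nico < Esme extends the chain to Esme.
With Esme < Lior: Ben < Tariq < Nico < Esme < Lior.
Then Lior < Ravi extends the chain to Ravi.
With Ravi < Maya: Ben < Tariq < Nico < Esme < Lior < Ravi < Maya.
So Maya is taller.

Maya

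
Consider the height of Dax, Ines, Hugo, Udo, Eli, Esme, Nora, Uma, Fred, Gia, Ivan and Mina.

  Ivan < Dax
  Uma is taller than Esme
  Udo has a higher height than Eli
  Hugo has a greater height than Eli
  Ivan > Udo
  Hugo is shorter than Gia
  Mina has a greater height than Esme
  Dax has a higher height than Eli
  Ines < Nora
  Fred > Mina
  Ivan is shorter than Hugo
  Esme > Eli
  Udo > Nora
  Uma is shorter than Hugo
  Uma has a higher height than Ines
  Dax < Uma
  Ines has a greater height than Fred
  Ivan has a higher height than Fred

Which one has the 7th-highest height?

Piecing the relations together gives one ordering: Eli < Esme < Mina < Fred < Ines < Nora < Udo < Ivan < Dax < Uma < Hugo < Gia.
The 7th largest is Nora.

Nora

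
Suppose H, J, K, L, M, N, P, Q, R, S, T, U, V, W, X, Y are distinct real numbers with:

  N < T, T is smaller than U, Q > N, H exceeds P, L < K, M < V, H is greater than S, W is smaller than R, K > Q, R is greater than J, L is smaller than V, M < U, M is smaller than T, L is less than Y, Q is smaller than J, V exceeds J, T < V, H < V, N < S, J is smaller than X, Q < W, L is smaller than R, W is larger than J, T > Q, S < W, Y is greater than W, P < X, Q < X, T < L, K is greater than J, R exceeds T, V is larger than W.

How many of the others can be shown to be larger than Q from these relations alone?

The elements the relations force above Q are J, T, L, X, K, W, V, U, R, Y — no chain reaches any other.
That is 10.

10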